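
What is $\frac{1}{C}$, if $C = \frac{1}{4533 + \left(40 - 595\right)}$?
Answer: $3978$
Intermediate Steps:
$C = \frac{1}{3978}$ ($C = \frac{1}{4533 + \left(40 - 595\right)} = \frac{1}{4533 - 555} = \frac{1}{3978} \approx 0.00025138$)
$\frac{1}{C} = \frac{1}{\frac{1}{3978}} = 3978$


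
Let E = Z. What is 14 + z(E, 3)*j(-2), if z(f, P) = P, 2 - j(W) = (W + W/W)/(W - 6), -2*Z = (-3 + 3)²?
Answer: 157/8 ≈ 19.625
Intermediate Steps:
Z = 0 (Z = -(-3 + 3)²/2 = -½*0² = -½*0 = 0)
j(W) = 2 - (1 + W)/(-6 + W) (j(W) = 2 - (W + W/W)/(W - 6) = 2 - (W + 1)/(-6 + W) = 2 - (1 + W)/(-6 + W))
E = 0
14 + z(E, 3)*j(-2) = 14 + 3*((-13 - 2)/(-6 - 2)) = 14 + 3*(-15/(-8)) = 14 + 3*(-⅛*(-15)) = 14 + 3*(15/8) = 14 + 45/8 = 157/8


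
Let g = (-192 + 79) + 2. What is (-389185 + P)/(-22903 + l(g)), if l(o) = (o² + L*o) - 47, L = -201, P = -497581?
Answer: -443383/5841 ≈ -75.909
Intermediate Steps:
g = -111 (g = -113 + 2 = -111)
l(o) = -47 + o² - 201*o (l(o) = (o² - 201*o) - 47 = -47 + o² - 201*o)
(-389185 + P)/(-22903 + l(g)) = (-389185 - 497581)/(-22903 + (-47 + (-111)² - 201*(-111))) = -886766/(-22903 + (-47 + 12321 + 22311)) = -886766/(-22903 + 34585) = -886766/11682 = -886766*1/11682 = -443383/5841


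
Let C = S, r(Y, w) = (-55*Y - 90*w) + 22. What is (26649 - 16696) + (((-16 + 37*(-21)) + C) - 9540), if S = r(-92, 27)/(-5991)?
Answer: -759744/1997 ≈ -380.44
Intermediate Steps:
r(Y, w) = 22 - 90*w - 55*Y (r(Y, w) = (-90*w - 55*Y) + 22 = 22 - 90*w - 55*Y)
S = -884/1997 (S = (22 - 90*27 - 55*(-92))/(-5991) = (22 - 2430 + 5060)*(-1/5991) = 2652*(-1/5991) = -884/1997 ≈ -0.44266)
C = -884/1997 ≈ -0.44266
(26649 - 16696) + (((-16 + 37*(-21)) + C) - 9540) = (26649 - 16696) + (((-16 + 37*(-21)) - 884/1997) - 9540) = 9953 + (((-16 - 777) - 884/1997) - 9540) = 9953 + ((-793 - 884/1997) - 9540) = 9953 + (-1584505/1997 - 9540) = 9953 - 20635885/1997 = -759744/1997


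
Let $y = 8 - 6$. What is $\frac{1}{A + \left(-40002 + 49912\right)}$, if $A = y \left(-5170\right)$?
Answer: $- \frac{1}{430} \approx -0.0023256$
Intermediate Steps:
$y = 2$ ($y = 8 - 6 = 2$)
$A = -10340$ ($A = 2 \left(-5170\right) = -10340$)
$\frac{1}{A + \left(-40002 + 49912\right)} = \frac{1}{-10340 + \left(-40002 + 49912\right)} = \frac{1}{-10340 + 9910} = \frac{1}{-430} = - \frac{1}{430}$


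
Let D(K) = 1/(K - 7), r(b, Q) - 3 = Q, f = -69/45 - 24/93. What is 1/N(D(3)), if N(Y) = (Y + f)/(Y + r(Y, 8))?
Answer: -19995/3797 ≈ -5.2660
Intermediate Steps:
f = -833/465 (f = -69*1/45 - 24*1/93 = -23/15 - 8/31 = -833/465 ≈ -1.7914)
r(b, Q) = 3 + Q
D(K) = 1/(-7 + K)
N(Y) = (-833/465 + Y)/(11 + Y) (N(Y) = (Y - 833/465)/(Y + (3 + 8)) = (-833/465 + Y)/(Y + 11) = (-833/465 + Y)/(11 + Y))
1/N(D(3)) = 1/((-833/465 + 1/(-7 + 3))/(11 + 1/(-7 + 3))) = 1/((-833/465 + 1/(-4))/(11 + 1/(-4))) = 1/((-833/465 - 1/4)/(11 - 1/4)) = 1/(-3797/1860/(43/4)) = 1/((4/43)*(-3797/1860)) = 1/(-3797/19995) = -19995/3797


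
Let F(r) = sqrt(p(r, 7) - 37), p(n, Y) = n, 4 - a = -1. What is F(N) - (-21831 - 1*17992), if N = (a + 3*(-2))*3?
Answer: 39823 + 2*I*sqrt(10) ≈ 39823.0 + 6.3246*I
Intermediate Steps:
a = 5 (a = 4 - 1*(-1) = 4 + 1 = 5)
N = -3 (N = (5 + 3*(-2))*3 = (5 - 6)*3 = -1*3 = -3)
F(r) = sqrt(-37 + r) (F(r) = sqrt(r - 37) = sqrt(-37 + r))
F(N) - (-21831 - 1*17992) = sqrt(-37 - 3) - (-21831 - 1*17992) = sqrt(-40) - (-21831 - 17992) = 2*I*sqrt(10) - 1*(-39823) = 2*I*sqrt(10) + 39823 = 39823 + 2*I*sqrt(10)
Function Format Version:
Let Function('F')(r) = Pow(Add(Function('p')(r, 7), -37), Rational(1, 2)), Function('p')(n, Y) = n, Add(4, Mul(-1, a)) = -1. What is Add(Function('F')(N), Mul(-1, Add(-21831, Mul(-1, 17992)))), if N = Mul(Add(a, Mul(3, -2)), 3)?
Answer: Add(39823, Mul(2, I, Pow(10, Rational(1, 2)))) ≈ Add(39823., Mul(6.3246, I))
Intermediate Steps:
a = 5 (a = Add(4, Mul(-1, -1)) = Add(4, 1) = 5)
N = -3 (N = Mul(Add(5, Mul(3, -2)), 3) = Mul(Add(5, -6), 3) = Mul(-1, 3) = -3)
Function('F')(r) = Pow(Add(-37, r), Rational(1, 2)) (Function('F')(r) = Pow(Add(r, -37), Rational(1, 2)) = Pow(Add(-37, r), Rational(1, 2)))
Add(Function('F')(N), Mul(-1, Add(-21831, Mul(-1, 17992)))) = Add(Pow(Add(-37, -3), Rational(1, 2)), Mul(-1, Add(-21831, Mul(-1, 17992)))) = Add(Pow(-40, Rational(1, 2)), Mul(-1, Add(-21831, -17992))) = Add(Mul(2, I, Pow(10, Rational(1, 2))), Mul(-1, -39823)) = Add(Mul(2, I, Pow(10, Rational(1, 2))), 39823) = Add(39823, Mul(2, I, Pow(10, Rational(1, 2))))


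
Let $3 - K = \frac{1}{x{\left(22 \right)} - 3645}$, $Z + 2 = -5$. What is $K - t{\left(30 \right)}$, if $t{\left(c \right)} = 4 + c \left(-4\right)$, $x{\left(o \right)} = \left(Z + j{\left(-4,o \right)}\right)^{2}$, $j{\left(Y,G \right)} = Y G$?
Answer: $\frac{640219}{5380} \approx 119.0$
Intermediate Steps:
$Z = -7$ ($Z = -2 - 5 = -7$)
$j{\left(Y,G \right)} = G Y$
$x{\left(o \right)} = \left(-7 - 4 o\right)^{2}$ ($x{\left(o \right)} = \left(-7 + o \left(-4\right)\right)^{2} = \left(-7 - 4 o\right)^{2}$)
$K = \frac{16139}{5380}$ ($K = 3 - \frac{1}{\left(7 + 4 \cdot 22\right)^{2} - 3645} = 3 - \frac{1}{\left(7 + 88\right)^{2} - 3645} = 3 - \frac{1}{95^{2} - 3645} = 3 - \frac{1}{9025 - 3645} = 3 - \frac{1}{5380} = \frac{16139}{5380} \approx 2.9998$)
$t{\left(c \right)} = 4 - 4 c$
$K - t{\left(30 \right)} = \frac{16139}{5380} - \left(4 - 120\right) = \frac{16139}{5380} - -116 = \frac{16139}{5380} + 116 = \frac{640219}{5380}$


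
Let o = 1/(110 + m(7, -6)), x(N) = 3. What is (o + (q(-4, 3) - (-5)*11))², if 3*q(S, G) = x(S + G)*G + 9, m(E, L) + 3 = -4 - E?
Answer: 34304449/9216 ≈ 3722.3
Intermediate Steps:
m(E, L) = -7 - E (m(E, L) = -3 + (-4 - E) = -7 - E)
q(S, G) = 3 + G (q(S, G) = (3*G + 9)/3 = (9 + 3*G)/3 = 3 + G)
o = 1/96 (o = 1/(110 + (-7 - 1*7)) = 1/(110 + (-7 - 7)) = 1/(110 - 14) = 1/96 ≈ 0.010417)
(o + (q(-4, 3) - (-5)*11))² = (1/96 + ((3 + 3) - (-5)*11))² = (1/96 + (6 - 1*(-55)))² = (1/96 + (6 + 55))² = (1/96 + 61)² = (5857/96)² = 34304449/9216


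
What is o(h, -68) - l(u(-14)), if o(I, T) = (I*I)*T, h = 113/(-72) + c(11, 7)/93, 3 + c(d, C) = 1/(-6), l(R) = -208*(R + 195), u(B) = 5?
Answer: 5732579167/138384 ≈ 41425.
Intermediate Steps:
l(R) = -40560 - 208*R (l(R) = -208*(195 + R) = -40560 - 208*R)
c(d, C) = -19/6 (c(d, C) = -3 + 1/(-6) = -3 - 1/6 = -19/6)
h = -1193/744 (h = 113/(-72) - 19/6/93 = 113*(-1/72) - 19/6*1/93 = -113/72 - 19/558 = -1193/744 ≈ -1.6035)
o(I, T) = T*I**2 (o(I, T) = I**2*T = T*I**2)
o(h, -68) - l(u(-14)) = -68*(-1193/744)**2 - (-40560 - 208*5) = -68*1423249/553536 - (-40560 - 1040) = -24195233/138384 - 1*(-41600) = -24195233/138384 + 41600 = 5732579167/138384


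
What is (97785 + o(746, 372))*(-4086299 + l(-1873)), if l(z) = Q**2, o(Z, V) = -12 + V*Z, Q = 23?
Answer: -1533328194450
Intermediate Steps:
l(z) = 529 (l(z) = 23**2 = 529)
(97785 + o(746, 372))*(-4086299 + l(-1873)) = (97785 + (-12 + 372*746))*(-4086299 + 529) = (97785 + (-12 + 277512))*(-4085770) = (97785 + 277500)*(-4085770) = 375285*(-4085770) = -1533328194450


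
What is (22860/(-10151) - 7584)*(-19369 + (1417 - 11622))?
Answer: 2277435893256/10151 ≈ 2.2436e+8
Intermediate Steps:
(22860/(-10151) - 7584)*(-19369 + (1417 - 11622)) = (22860*(-1/10151) - 7584)*(-19369 - 10205) = (-22860/10151 - 7584)*(-29574) = -77008044/10151*(-29574) = 2277435893256/10151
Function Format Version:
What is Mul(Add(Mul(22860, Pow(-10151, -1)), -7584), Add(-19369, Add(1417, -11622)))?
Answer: Rational(2277435893256, 10151) ≈ 2.2436e+8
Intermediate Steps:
Mul(Add(Mul(22860, Pow(-10151, -1)), -7584), Add(-19369, Add(1417, -11622))) = Mul(Add(Mul(22860, Rational(-1, 10151)), -7584), Add(-19369, -10205)) = Mul(Add(Rational(-22860, 10151), -7584), -29574) = Mul(Rational(-77008044, 10151), -29574) = Rational(2277435893256, 10151)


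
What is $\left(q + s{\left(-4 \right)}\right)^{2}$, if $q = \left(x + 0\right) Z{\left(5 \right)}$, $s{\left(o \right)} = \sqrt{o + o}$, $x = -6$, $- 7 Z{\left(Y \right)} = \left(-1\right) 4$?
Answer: $\frac{184}{49} - \frac{96 i \sqrt{2}}{7} \approx 3.7551 - 19.395 i$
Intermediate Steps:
$Z{\left(Y \right)} = \frac{4}{7}$ ($Z{\left(Y \right)} = - \frac{\left(-1\right) 4}{7} = \left(- \frac{1}{7}\right) \left(-4\right) = \frac{4}{7}$)
$s{\left(o \right)} = \sqrt{2} \sqrt{o}$ ($s{\left(o \right)} = \sqrt{2 o} = \sqrt{2} \sqrt{o}$)
$q = - \frac{24}{7}$ ($q = \left(-6 + 0\right) \frac{4}{7} = \left(-6\right) \frac{4}{7} = - \frac{24}{7} \approx -3.4286$)
$\left(q + s{\left(-4 \right)}\right)^{2} = \left(- \frac{24}{7} + \sqrt{2} \sqrt{-4}\right)^{2} = \left(- \frac{24}{7} + \sqrt{2} \cdot 2 i\right)^{2} = \left(- \frac{24}{7} + 2 i \sqrt{2}\right)^{2}$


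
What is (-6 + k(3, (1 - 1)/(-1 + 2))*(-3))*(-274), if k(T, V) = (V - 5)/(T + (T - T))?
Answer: 274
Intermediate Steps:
k(T, V) = (-5 + V)/T (k(T, V) = (-5 + V)/(T + 0) = (-5 + V)/T)
(-6 + k(3, (1 - 1)/(-1 + 2))*(-3))*(-274) = (-6 + ((-5 + (1 - 1)/(-1 + 2))/3)*(-3))*(-274) = (-6 + ((-5 + 0/1)/3)*(-3))*(-274) = (-6 + ((-5 + 0*1)/3)*(-3))*(-274) = (-6 + ((-5 + 0)/3)*(-3))*(-274) = (-6 + ((1/3)*(-5))*(-3))*(-274) = (-6 - 5/3*(-3))*(-274) = (-6 + 5)*(-274) = -1*(-274) = 274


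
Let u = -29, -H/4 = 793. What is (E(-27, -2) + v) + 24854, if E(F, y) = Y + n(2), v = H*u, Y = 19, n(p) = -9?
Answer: 116852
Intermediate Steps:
H = -3172 (H = -4*793 = -3172)
v = 91988 (v = -3172*(-29) = 91988)
E(F, y) = 10 (E(F, y) = 19 - 9 = 10)
(E(-27, -2) + v) + 24854 = (10 + 91988) + 24854 = 91998 + 24854 = 116852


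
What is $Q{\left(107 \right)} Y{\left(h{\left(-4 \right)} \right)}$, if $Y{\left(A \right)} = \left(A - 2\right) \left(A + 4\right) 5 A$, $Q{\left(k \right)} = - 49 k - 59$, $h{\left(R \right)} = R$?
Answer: $0$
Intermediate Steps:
$Q{\left(k \right)} = -59 - 49 k$
$Y{\left(A \right)} = 5 A \left(-2 + A\right) \left(4 + A\right)$ ($Y{\left(A \right)} = \left(-2 + A\right) \left(4 + A\right) 5 A = 5 \left(-2 + A\right) \left(4 + A\right) A = 5 A \left(-2 + A\right) \left(4 + A\right)$)
$Q{\left(107 \right)} Y{\left(h{\left(-4 \right)} \right)} = \left(-59 - 5243\right) 5 \left(-4\right) \left(-8 + \left(-4\right)^{2} + 2 \left(-4\right)\right) = \left(-59 - 5243\right) 5 \left(-4\right) \left(-8 + 16 - 8\right) = - 5302 \cdot 5 \left(-4\right) 0 = \left(-5302\right) 0 = 0$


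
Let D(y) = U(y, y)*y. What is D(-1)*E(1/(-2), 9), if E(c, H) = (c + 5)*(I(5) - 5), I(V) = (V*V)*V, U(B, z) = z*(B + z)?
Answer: -1080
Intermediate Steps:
I(V) = V³ (I(V) = V²*V = V³)
E(c, H) = 600 + 120*c (E(c, H) = (c + 5)*(5³ - 5) = (5 + c)*(125 - 5) = (5 + c)*120 = 600 + 120*c)
D(y) = 2*y³ (D(y) = (y*(y + y))*y = (y*(2*y))*y = (2*y²)*y = 2*y³)
D(-1)*E(1/(-2), 9) = (2*(-1)³)*(600 + 120/(-2)) = (2*(-1))*(600 + 120*(-½)) = -2*(600 - 60) = -2*540 = -1080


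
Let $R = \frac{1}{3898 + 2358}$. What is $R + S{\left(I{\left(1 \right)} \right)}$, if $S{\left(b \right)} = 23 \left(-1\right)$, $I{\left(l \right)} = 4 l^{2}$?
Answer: $- \frac{143887}{6256} \approx -23.0$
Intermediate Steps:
$S{\left(b \right)} = -23$
$R = \frac{1}{6256} \approx 0.00015985$
$R + S{\left(I{\left(1 \right)} \right)} = \frac{1}{6256} - 23 = - \frac{143887}{6256}$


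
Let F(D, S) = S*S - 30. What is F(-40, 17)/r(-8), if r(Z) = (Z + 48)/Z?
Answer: -259/5 ≈ -51.800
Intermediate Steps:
F(D, S) = -30 + S**2 (F(D, S) = S**2 - 30 = -30 + S**2)
r(Z) = (48 + Z)/Z
F(-40, 17)/r(-8) = (-30 + 17**2)/(((48 - 8)/(-8))) = (-30 + 289)/((-1/8*40)) = 259/(-5) = 259*(-1/5) = -259/5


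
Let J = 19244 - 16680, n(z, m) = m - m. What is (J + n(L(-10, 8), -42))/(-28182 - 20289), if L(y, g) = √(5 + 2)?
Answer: -2564/48471 ≈ -0.052898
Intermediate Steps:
L(y, g) = √7
n(z, m) = 0
J = 2564
(J + n(L(-10, 8), -42))/(-28182 - 20289) = (2564 + 0)/(-28182 - 20289) = 2564/(-48471) = 2564*(-1/48471) = -2564/48471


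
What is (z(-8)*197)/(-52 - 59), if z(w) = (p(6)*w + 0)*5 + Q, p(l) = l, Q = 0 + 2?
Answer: 46886/111 ≈ 422.40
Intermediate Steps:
Q = 2
z(w) = 2 + 30*w (z(w) = (6*w + 0)*5 + 2 = (6*w)*5 + 2 = 30*w + 2 = 2 + 30*w)
(z(-8)*197)/(-52 - 59) = ((2 + 30*(-8))*197)/(-52 - 59) = ((2 - 240)*197)/(-111) = -238*197*(-1/111) = -46886*(-1/111) = 46886/111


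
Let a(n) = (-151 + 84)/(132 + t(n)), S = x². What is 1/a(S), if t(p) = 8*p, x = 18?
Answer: -2724/67 ≈ -40.657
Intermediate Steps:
S = 324 (S = 18² = 324)
a(n) = -67/(132 + 8*n) (a(n) = (-151 + 84)/(132 + 8*n) = -67/(132 + 8*n))
1/a(S) = 1/(-67/(132 + 8*324)) = 1/(-67/(132 + 2592)) = 1/(-67/2724) = -2724/67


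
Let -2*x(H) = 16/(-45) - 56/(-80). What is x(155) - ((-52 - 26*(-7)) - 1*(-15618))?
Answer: -2834671/180 ≈ -15748.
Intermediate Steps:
x(H) = -31/180 (x(H) = -(16/(-45) - 56/(-80))/2 = -(16*(-1/45) - 56*(-1/80))/2 = -(-16/45 + 7/10)/2 = -½*31/90 = -31/180)
x(155) - ((-52 - 26*(-7)) - 1*(-15618)) = -31/180 - ((-52 - 26*(-7)) - 1*(-15618)) = -31/180 - ((-52 + 182) + 15618) = -31/180 - (130 + 15618) = -31/180 - 1*15748 = -31/180 - 15748 = -2834671/180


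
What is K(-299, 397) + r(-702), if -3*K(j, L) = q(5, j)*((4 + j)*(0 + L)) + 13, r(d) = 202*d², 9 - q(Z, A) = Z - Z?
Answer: 299693246/3 ≈ 9.9898e+7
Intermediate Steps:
q(Z, A) = 9 (q(Z, A) = 9 - (Z - Z) = 9 - 1*0 = 9 + 0 = 9)
K(j, L) = -13/3 - 3*L*(4 + j) (K(j, L) = -(9*((4 + j)*(0 + L)) + 13)/3 = -(9*((4 + j)*L) + 13)/3 = -(9*(L*(4 + j)) + 13)/3 = -(9*L*(4 + j) + 13)/3 = -(13 + 9*L*(4 + j))/3 = -13/3 - 3*L*(4 + j))
K(-299, 397) + r(-702) = (-13/3 - 12*397 - 3*397*(-299)) + 202*(-702)² = (-13/3 - 4764 + 356109) + 202*492804 = 1054022/3 + 99546408 = 299693246/3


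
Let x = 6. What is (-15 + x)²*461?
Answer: 37341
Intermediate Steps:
(-15 + x)²*461 = (-15 + 6)²*461 = (-9)²*461 = 81*461 = 37341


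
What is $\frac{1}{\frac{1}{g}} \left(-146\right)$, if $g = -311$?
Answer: $45406$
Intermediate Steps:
$\frac{1}{\frac{1}{g}} \left(-146\right) = \frac{1}{\frac{1}{-311}} \left(-146\right) = \frac{1}{- \frac{1}{311}} \left(-146\right) = \left(-311\right) \left(-146\right) = 45406$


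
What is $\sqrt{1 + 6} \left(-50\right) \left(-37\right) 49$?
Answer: $90650 \sqrt{7} \approx 2.3984 \cdot 10^{5}$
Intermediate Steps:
$\sqrt{1 + 6} \left(-50\right) \left(-37\right) 49 = \sqrt{7} \cdot 1850 \cdot 49 = \sqrt{7} \cdot 90650 = 90650 \sqrt{7}$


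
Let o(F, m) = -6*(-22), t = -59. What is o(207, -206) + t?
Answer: 73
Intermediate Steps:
o(F, m) = 132
o(207, -206) + t = 132 - 59 = 73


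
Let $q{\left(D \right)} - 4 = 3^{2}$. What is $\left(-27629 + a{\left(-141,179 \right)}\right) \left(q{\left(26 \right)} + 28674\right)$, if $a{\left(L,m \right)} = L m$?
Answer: $-1516624316$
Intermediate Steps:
$q{\left(D \right)} = 13$ ($q{\left(D \right)} = 4 + 3^{2} = 4 + 9 = 13$)
$\left(-27629 + a{\left(-141,179 \right)}\right) \left(q{\left(26 \right)} + 28674\right) = \left(-27629 - 25239\right) \left(13 + 28674\right) = \left(-27629 - 25239\right) 28687 = \left(-52868\right) 28687 = -1516624316$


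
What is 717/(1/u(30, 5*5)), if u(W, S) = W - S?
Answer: 3585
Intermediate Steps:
717/(1/u(30, 5*5)) = 717/(1/(30 - 5*5)) = 717/(1/(30 - 1*25)) = 717/(1/(30 - 25)) = 717/(1/5) = 717*5 = 3585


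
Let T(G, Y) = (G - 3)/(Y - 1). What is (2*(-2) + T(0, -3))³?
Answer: -2197/64 ≈ -34.328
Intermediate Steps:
T(G, Y) = (-3 + G)/(-1 + Y)
(2*(-2) + T(0, -3))³ = (2*(-2) + (-3 + 0)/(-1 - 3))³ = (-4 - 3/(-4))³ = (-4 - ¼*(-3))³ = (-4 + ¾)³ = (-13/4)³ = -2197/64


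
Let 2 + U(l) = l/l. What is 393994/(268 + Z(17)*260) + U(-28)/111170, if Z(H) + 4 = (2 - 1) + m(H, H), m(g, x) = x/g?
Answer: -5475039154/3501855 ≈ -1563.5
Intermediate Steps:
Z(H) = -2 (Z(H) = -4 + ((2 - 1) + H/H) = -4 + (1 + 1) = -4 + 2 = -2)
U(l) = -1 (U(l) = -2 + l/l = -2 + 1 = -1)
393994/(268 + Z(17)*260) + U(-28)/111170 = 393994/(268 - 2*260) - 1/111170 = 393994/(268 - 520) - 1*1/111170 = 393994/(-252) - 1/111170 = 393994*(-1/252) - 1/111170 = -196997/126 - 1/111170 = -5475039154/3501855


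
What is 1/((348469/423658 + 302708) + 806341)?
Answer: 423658/469857829711 ≈ 9.0167e-7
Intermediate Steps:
1/((348469/423658 + 302708) + 806341) = 1/(128245014333/423658 + 806341) = 1/(469857829711/423658) = 423658/469857829711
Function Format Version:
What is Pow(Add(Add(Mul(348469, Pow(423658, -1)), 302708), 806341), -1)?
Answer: Rational(423658, 469857829711) ≈ 9.0167e-7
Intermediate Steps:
Pow(Add(Add(Mul(348469, Pow(423658, -1)), 302708), 806341), -1) = Pow(Add(Add(Mul(348469, Rational(1, 423658)), 302708), 806341), -1) = Pow(Add(Add(Rational(348469, 423658), 302708), 806341), -1) = Pow(Add(Rational(128245014333, 423658), 806341), -1) = Pow(Rational(469857829711, 423658), -1) = Rational(423658, 469857829711)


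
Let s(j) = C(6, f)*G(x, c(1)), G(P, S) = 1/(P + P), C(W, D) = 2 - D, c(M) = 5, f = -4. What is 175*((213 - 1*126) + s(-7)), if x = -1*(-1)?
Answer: 15750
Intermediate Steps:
x = 1
G(P, S) = 1/(2*P)
s(j) = 3 (s(j) = (2 - 1*(-4))*((½)/1) = (2 + 4)*((½)*1) = 6*(½) = 3)
175*((213 - 1*126) + s(-7)) = 175*((213 - 1*126) + 3) = 175*((213 - 126) + 3) = 175*(87 + 3) = 175*90 = 15750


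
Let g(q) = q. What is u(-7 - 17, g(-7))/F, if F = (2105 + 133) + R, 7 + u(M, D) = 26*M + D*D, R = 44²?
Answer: -291/2087 ≈ -0.13943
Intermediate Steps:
R = 1936
u(M, D) = -7 + D² + 26*M (u(M, D) = -7 + (26*M + D*D) = -7 + (26*M + D²) = -7 + (D² + 26*M) = -7 + D² + 26*M)
F = 4174 (F = (2105 + 133) + 1936 = 2238 + 1936 = 4174)
u(-7 - 17, g(-7))/F = (-7 + (-7)² + 26*(-7 - 17))/4174 = (-7 + 49 + 26*(-24))*(1/4174) = (-7 + 49 - 624)*(1/4174) = -582*1/4174 = -291/2087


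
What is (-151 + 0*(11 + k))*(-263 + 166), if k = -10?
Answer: 14647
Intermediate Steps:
(-151 + 0*(11 + k))*(-263 + 166) = (-151 + 0*(11 - 10))*(-263 + 166) = (-151 + 0*1)*(-97) = (-151 + 0)*(-97) = -151*(-97) = 14647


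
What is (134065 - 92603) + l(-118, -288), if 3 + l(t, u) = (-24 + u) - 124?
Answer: 41023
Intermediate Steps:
l(t, u) = -151 + u (l(t, u) = -3 + ((-24 + u) - 124) = -3 + (-148 + u) = -151 + u)
(134065 - 92603) + l(-118, -288) = (134065 - 92603) + (-151 - 288) = 41462 - 439 = 41023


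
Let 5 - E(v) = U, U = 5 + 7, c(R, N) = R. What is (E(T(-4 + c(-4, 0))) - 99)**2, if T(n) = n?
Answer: 11236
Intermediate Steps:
U = 12
E(v) = -7 (E(v) = 5 - 1*12 = 5 - 12 = -7)
(E(T(-4 + c(-4, 0))) - 99)**2 = (-7 - 99)**2 = (-106)**2 = 11236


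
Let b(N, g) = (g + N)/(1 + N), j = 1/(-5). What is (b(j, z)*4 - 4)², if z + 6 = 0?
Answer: 1225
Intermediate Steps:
z = -6 (z = -6 + 0 = -6)
j = -⅕ ≈ -0.20000
b(N, g) = (N + g)/(1 + N)
(b(j, z)*4 - 4)² = (((-⅕ - 6)/(1 - ⅕))*4 - 4)² = ((-31/5/(⅘))*4 - 4)² = (((5/4)*(-31/5))*4 - 4)² = (-31/4*4 - 4)² = (-31 - 4)² = (-35)² = 1225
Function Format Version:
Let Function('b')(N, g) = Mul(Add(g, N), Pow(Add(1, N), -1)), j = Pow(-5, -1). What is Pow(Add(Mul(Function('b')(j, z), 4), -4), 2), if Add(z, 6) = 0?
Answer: 1225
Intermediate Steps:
z = -6 (z = Add(-6, 0) = -6)
j = Rational(-1, 5) ≈ -0.20000
Function('b')(N, g) = Mul(Pow(Add(1, N), -1), Add(N, g)) (Function('b')(N, g) = Mul(Add(N, g), Pow(Add(1, N), -1)) = Mul(Pow(Add(1, N), -1), Add(N, g)))
Pow(Add(Mul(Function('b')(j, z), 4), -4), 2) = Pow(Add(Mul(Mul(Pow(Add(1, Rational(-1, 5)), -1), Add(Rational(-1, 5), -6)), 4), -4), 2) = Pow(Add(Mul(Mul(Pow(Rational(4, 5), -1), Rational(-31, 5)), 4), -4), 2) = Pow(Add(Mul(Mul(Rational(5, 4), Rational(-31, 5)), 4), -4), 2) = Pow(Add(Mul(Rational(-31, 4), 4), -4), 2) = Pow(Add(-31, -4), 2) = Pow(-35, 2) = 1225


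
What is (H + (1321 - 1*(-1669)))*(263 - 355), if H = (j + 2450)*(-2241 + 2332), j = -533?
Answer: -16324204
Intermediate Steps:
H = 174447 (H = (-533 + 2450)*(-2241 + 2332) = 1917*91 = 174447)
(H + (1321 - 1*(-1669)))*(263 - 355) = (174447 + (1321 - 1*(-1669)))*(263 - 355) = (174447 + (1321 + 1669))*(-92) = (174447 + 2990)*(-92) = 177437*(-92) = -16324204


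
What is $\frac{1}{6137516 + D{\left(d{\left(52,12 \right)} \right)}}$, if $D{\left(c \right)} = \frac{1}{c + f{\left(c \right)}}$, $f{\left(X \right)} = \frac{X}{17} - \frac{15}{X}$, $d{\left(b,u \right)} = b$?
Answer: $\frac{48417}{297160113056} \approx 1.6293 \cdot 10^{-7}$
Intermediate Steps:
$f{\left(X \right)} = - \frac{15}{X} + \frac{X}{17}$ ($f{\left(X \right)} = X \frac{1}{17} - \frac{15}{X} = \frac{X}{17} - \frac{15}{X} = - \frac{15}{X} + \frac{X}{17}$)
$D{\left(c \right)} = \frac{1}{- \frac{15}{c} + \frac{18 c}{17}}$ ($D{\left(c \right)} = \frac{1}{c + \left(- \frac{15}{c} + \frac{c}{17}\right)} = \frac{1}{- \frac{15}{c} + \frac{18 c}{17}}$)
$\frac{1}{6137516 + D{\left(d{\left(52,12 \right)} \right)}} = \frac{1}{6137516 + \frac{17}{3} \cdot 52 \frac{1}{-85 + 6 \cdot 52^{2}}} = \frac{1}{6137516 + \frac{17}{3} \cdot 52 \frac{1}{-85 + 6 \cdot 2704}} = \frac{1}{6137516 + \frac{17}{3} \cdot 52 \frac{1}{-85 + 16224}} = \frac{1}{6137516 + \frac{17}{3} \cdot 52 \cdot \frac{1}{16139}} = \frac{1}{6137516 + \frac{884}{48417}} = \frac{1}{\frac{297160113056}{48417}} = \frac{48417}{297160113056}$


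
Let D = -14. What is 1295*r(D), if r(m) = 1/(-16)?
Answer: -1295/16 ≈ -80.938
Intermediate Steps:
r(m) = -1/16
1295*r(D) = 1295*(-1/16) = -1295/16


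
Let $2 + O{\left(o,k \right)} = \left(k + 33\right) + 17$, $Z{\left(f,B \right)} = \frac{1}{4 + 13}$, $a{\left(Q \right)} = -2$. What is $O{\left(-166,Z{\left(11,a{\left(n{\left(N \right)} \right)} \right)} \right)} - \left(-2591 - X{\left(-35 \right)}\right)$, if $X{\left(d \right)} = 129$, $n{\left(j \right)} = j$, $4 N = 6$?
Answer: $\frac{47057}{17} \approx 2768.1$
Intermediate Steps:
$N = \frac{3}{2}$ ($N = \frac{1}{4} \cdot 6 = \frac{3}{2} \approx 1.5$)
$Z{\left(f,B \right)} = \frac{1}{17}$
$O{\left(o,k \right)} = 48 + k$ ($O{\left(o,k \right)} = -2 + \left(\left(k + 33\right) + 17\right) = -2 + \left(\left(33 + k\right) + 17\right) = -2 + \left(50 + k\right) = 48 + k$)
$O{\left(-166,Z{\left(11,a{\left(n{\left(N \right)} \right)} \right)} \right)} - \left(-2591 - X{\left(-35 \right)}\right) = \left(48 + \frac{1}{17}\right) + \left(\left(9796 + 129\right) - 7205\right) = \frac{817}{17} + \left(9925 - 7205\right) = \frac{817}{17} + 2720 = \frac{47057}{17}$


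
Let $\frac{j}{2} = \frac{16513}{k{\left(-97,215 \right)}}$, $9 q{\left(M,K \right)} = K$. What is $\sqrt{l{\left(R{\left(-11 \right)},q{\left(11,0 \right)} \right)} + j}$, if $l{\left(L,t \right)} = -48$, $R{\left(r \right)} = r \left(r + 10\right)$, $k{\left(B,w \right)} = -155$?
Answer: $\frac{i \sqrt{6272230}}{155} \approx 16.158 i$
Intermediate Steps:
$q{\left(M,K \right)} = \frac{K}{9}$
$R{\left(r \right)} = r \left(10 + r\right)$
$j = - \frac{33026}{155}$ ($j = 2 \frac{16513}{-155} = 2 \cdot 16513 \left(- \frac{1}{155}\right) = 2 \left(- \frac{16513}{155}\right) = - \frac{33026}{155} \approx -213.07$)
$\sqrt{l{\left(R{\left(-11 \right)},q{\left(11,0 \right)} \right)} + j} = \sqrt{-48 - \frac{33026}{155}} = \sqrt{- \frac{40466}{155}} = \frac{i \sqrt{6272230}}{155}$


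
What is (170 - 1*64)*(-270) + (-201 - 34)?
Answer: -28855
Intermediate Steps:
(170 - 1*64)*(-270) + (-201 - 34) = (170 - 64)*(-270) - 235 = 106*(-270) - 235 = -28620 - 235 = -28855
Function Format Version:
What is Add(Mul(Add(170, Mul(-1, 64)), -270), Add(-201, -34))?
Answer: -28855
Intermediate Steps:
Add(Mul(Add(170, Mul(-1, 64)), -270), Add(-201, -34)) = Add(Mul(Add(170, -64), -270), -235) = Add(Mul(106, -270), -235) = Add(-28620, -235) = -28855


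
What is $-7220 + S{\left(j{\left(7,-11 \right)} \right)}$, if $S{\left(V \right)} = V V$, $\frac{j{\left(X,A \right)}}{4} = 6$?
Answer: $-6644$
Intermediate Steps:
$j{\left(X,A \right)} = 24$ ($j{\left(X,A \right)} = 4 \cdot 6 = 24$)
$S{\left(V \right)} = V^{2}$
$-7220 + S{\left(j{\left(7,-11 \right)} \right)} = -7220 + 24^{2} = -7220 + 576 = -6644$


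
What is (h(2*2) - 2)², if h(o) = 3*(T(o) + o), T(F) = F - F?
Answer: 100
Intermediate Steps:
T(F) = 0
h(o) = 3*o (h(o) = 3*(0 + o) = 3*o)
(h(2*2) - 2)² = (3*(2*2) - 2)² = (3*4 - 2)² = (12 - 2)² = 10² = 100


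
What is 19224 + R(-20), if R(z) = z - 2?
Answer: 19202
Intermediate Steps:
R(z) = -2 + z
19224 + R(-20) = 19224 + (-2 - 20) = 19224 - 22 = 19202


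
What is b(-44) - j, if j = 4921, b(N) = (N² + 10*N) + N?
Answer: -3469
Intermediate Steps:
b(N) = N² + 11*N
b(-44) - j = -44*(11 - 44) - 1*4921 = -44*(-33) - 4921 = 1452 - 4921 = -3469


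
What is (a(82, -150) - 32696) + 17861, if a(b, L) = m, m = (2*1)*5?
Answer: -14825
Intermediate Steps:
m = 10 (m = 2*5 = 10)
a(b, L) = 10
(a(82, -150) - 32696) + 17861 = (10 - 32696) + 17861 = -32686 + 17861 = -14825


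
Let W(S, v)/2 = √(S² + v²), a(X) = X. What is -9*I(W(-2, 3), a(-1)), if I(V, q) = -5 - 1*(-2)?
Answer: 27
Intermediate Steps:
W(S, v) = 2*√(S² + v²)
I(V, q) = -3 (I(V, q) = -5 + 2 = -3)
-9*I(W(-2, 3), a(-1)) = -9*(-3) = 27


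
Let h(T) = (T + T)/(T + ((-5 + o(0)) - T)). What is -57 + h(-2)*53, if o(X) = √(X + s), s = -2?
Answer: -479/27 + 212*I*√2/27 ≈ -17.741 + 11.104*I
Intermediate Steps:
o(X) = √(-2 + X) (o(X) = √(X - 2) = √(-2 + X))
h(T) = 2*T/(-5 + I*√2) (h(T) = (T + T)/(T + ((-5 + √(-2 + 0)) - T)) = (2*T)/(T + ((-5 + √(-2)) - T)) = (2*T)/(T + ((-5 + I*√2) - T)) = (2*T)/(T + (-5 - T + I*√2)) = (2*T)/(-5 + I*√2) = 2*T/(-5 + I*√2))
-57 + h(-2)*53 = -57 + (-10/27*(-2) - 2/27*I*(-2)*√2)*53 = -57 + (20/27 + 4*I*√2/27)*53 = -57 + (1060/27 + 212*I*√2/27) = -479/27 + 212*I*√2/27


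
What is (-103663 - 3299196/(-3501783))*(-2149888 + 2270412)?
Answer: -14583485632230964/1167261 ≈ -1.2494e+10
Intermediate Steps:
(-103663 - 3299196/(-3501783))*(-2149888 + 2270412) = (-103663 - 3299196*(-1/3501783))*120524 = (-103663 + 1099732/1167261)*120524 = -121000677311/1167261*120524 = -14583485632230964/1167261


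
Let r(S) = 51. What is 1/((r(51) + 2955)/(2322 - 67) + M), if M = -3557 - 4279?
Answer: -2255/17667174 ≈ -0.00012764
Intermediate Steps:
M = -7836
1/((r(51) + 2955)/(2322 - 67) + M) = 1/((51 + 2955)/(2322 - 67) - 7836) = 1/(3006/2255 - 7836) = 1/(-17667174/2255) = -2255/17667174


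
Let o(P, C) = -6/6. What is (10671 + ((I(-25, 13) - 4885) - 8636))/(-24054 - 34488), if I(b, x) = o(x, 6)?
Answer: 2851/58542 ≈ 0.048700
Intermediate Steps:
o(P, C) = -1 (o(P, C) = -6*⅙ = -1)
I(b, x) = -1
(10671 + ((I(-25, 13) - 4885) - 8636))/(-24054 - 34488) = (10671 + ((-1 - 4885) - 8636))/(-24054 - 34488) = (10671 + (-4886 - 8636))/(-58542) = (10671 - 13522)*(-1/58542) = -2851*(-1/58542) = 2851/58542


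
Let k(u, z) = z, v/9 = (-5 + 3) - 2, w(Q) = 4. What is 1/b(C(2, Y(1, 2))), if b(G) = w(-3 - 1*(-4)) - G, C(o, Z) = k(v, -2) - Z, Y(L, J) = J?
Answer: ⅛ ≈ 0.12500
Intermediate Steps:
v = -36 (v = 9*((-5 + 3) - 2) = 9*(-2 - 2) = 9*(-4) = -36)
C(o, Z) = -2 - Z
b(G) = 4 - G
1/b(C(2, Y(1, 2))) = 1/(4 - (-2 - 1*2)) = 1/(4 - (-2 - 2)) = 1/(4 - 1*(-4)) = 1/(4 + 4) = 1/8 = ⅛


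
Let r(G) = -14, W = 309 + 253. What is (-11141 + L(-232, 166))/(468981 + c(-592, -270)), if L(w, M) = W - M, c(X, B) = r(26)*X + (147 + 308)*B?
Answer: -10745/354419 ≈ -0.030317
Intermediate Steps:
W = 562
c(X, B) = -14*X + 455*B (c(X, B) = -14*X + (147 + 308)*B = -14*X + 455*B)
L(w, M) = 562 - M
(-11141 + L(-232, 166))/(468981 + c(-592, -270)) = (-11141 + (562 - 1*166))/(468981 + (-14*(-592) + 455*(-270))) = (-11141 + (562 - 166))/(468981 + (8288 - 122850)) = (-11141 + 396)/(468981 - 114562) = -10745/354419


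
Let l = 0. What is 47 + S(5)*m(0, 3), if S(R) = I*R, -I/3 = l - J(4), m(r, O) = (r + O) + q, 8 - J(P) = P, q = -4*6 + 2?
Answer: -1093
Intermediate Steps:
q = -22 (q = -24 + 2 = -22)
J(P) = 8 - P
m(r, O) = -22 + O + r (m(r, O) = (r + O) - 22 = (O + r) - 22 = -22 + O + r)
I = 12 (I = -3*(0 - (8 - 1*4)) = -3*(0 - (8 - 4)) = -3*(0 - 1*4) = -3*(0 - 4) = -3*(-4) = 12)
S(R) = 12*R
47 + S(5)*m(0, 3) = 47 + (12*5)*(-22 + 3 + 0) = 47 + 60*(-19) = 47 - 1140 = -1093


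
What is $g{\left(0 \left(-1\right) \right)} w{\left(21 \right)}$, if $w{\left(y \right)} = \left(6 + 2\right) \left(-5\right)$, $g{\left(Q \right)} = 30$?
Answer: $-1200$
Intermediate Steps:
$w{\left(y \right)} = -40$ ($w{\left(y \right)} = 8 \left(-5\right) = -40$)
$g{\left(0 \left(-1\right) \right)} w{\left(21 \right)} = 30 \left(-40\right) = -1200$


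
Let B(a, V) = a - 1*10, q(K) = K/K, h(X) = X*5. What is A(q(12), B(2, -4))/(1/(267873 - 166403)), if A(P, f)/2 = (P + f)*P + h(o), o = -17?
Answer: -18670480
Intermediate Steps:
h(X) = 5*X
q(K) = 1
B(a, V) = -10 + a (B(a, V) = a - 10 = -10 + a)
A(P, f) = -170 + 2*P*(P + f) (A(P, f) = 2*((P + f)*P + 5*(-17)) = 2*(P*(P + f) - 85) = 2*(-85 + P*(P + f)) = -170 + 2*P*(P + f))
A(q(12), B(2, -4))/(1/(267873 - 166403)) = (-170 + 2*1² + 2*1*(-10 + 2))/(1/(267873 - 166403)) = (-170 + 2*1 + 2*1*(-8))/(1/101470) = (-170 + 2 - 16)/(1/101470) = -184*101470 = -18670480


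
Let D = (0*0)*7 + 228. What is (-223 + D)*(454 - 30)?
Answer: 2120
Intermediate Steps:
D = 228 (D = 0*7 + 228 = 0 + 228 = 228)
(-223 + D)*(454 - 30) = (-223 + 228)*(454 - 30) = 5*424 = 2120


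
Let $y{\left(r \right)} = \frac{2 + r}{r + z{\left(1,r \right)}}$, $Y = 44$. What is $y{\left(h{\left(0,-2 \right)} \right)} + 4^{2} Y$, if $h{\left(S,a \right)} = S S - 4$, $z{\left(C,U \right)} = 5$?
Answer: $702$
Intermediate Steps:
$h{\left(S,a \right)} = -4 + S^{2}$ ($h{\left(S,a \right)} = S^{2} - 4 = -4 + S^{2}$)
$y{\left(r \right)} = \frac{2 + r}{5 + r}$ ($y{\left(r \right)} = \frac{2 + r}{r + 5} = \frac{2 + r}{5 + r}$)
$y{\left(h{\left(0,-2 \right)} \right)} + 4^{2} Y = \frac{2 - \left(4 - 0^{2}\right)}{5 - \left(4 - 0^{2}\right)} + 4^{2} \cdot 44 = \frac{2 + \left(-4 + 0\right)}{5 + \left(-4 + 0\right)} + 16 \cdot 44 = \frac{2 - 4}{5 - 4} + 704 = 1^{-1} \left(-2\right) + 704 = 1 \left(-2\right) + 704 = -2 + 704 = 702$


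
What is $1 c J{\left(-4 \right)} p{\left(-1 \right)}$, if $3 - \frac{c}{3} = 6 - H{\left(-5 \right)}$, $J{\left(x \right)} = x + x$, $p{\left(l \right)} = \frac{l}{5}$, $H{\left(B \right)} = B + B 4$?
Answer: $- \frac{672}{5} \approx -134.4$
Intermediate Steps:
$H{\left(B \right)} = 5 B$ ($H{\left(B \right)} = B + 4 B = 5 B$)
$p{\left(l \right)} = \frac{l}{5}$ ($p{\left(l \right)} = l \frac{1}{5} = \frac{l}{5}$)
$J{\left(x \right)} = 2 x$
$c = -84$ ($c = 9 - 3 \left(6 - 5 \left(-5\right)\right) = 9 - 3 \left(6 - -25\right) = 9 - 3 \left(6 + 25\right) = 9 - 93 = -84$)
$1 c J{\left(-4 \right)} p{\left(-1 \right)} = 1 \left(-84\right) 2 \left(-4\right) \frac{1}{5} \left(-1\right) = \left(-84\right) \left(-8\right) \left(- \frac{1}{5}\right) = 672 \left(- \frac{1}{5}\right) = - \frac{672}{5}$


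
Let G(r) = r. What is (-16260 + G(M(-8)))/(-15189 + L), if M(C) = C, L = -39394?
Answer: 16268/54583 ≈ 0.29804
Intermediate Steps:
(-16260 + G(M(-8)))/(-15189 + L) = (-16260 - 8)/(-15189 - 39394) = -16268/(-54583) = -16268*(-1/54583) = 16268/54583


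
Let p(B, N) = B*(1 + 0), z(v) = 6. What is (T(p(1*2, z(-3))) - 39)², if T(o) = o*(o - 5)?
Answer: 2025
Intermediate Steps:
p(B, N) = B (p(B, N) = B*1 = B)
T(o) = o*(-5 + o)
(T(p(1*2, z(-3))) - 39)² = ((1*2)*(-5 + 1*2) - 39)² = (2*(-5 + 2) - 39)² = (2*(-3) - 39)² = (-6 - 39)² = (-45)² = 2025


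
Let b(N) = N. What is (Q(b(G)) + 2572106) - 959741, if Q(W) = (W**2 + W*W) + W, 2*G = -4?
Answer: 1612371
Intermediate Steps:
G = -2 (G = (1/2)*(-4) = -2)
Q(W) = W + 2*W**2 (Q(W) = (W**2 + W**2) + W = 2*W**2 + W = W + 2*W**2)
(Q(b(G)) + 2572106) - 959741 = (-2*(1 + 2*(-2)) + 2572106) - 959741 = (-2*(1 - 4) + 2572106) - 959741 = (-2*(-3) + 2572106) - 959741 = (6 + 2572106) - 959741 = 2572112 - 959741 = 1612371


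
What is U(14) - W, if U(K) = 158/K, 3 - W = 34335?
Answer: 240403/7 ≈ 34343.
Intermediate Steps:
W = -34332 (W = 3 - 1*34335 = 3 - 34335 = -34332)
U(14) - W = 158/14 - 1*(-34332) = 158*(1/14) + 34332 = 79/7 + 34332 = 240403/7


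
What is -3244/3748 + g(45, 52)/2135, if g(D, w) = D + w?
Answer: -1640596/2000495 ≈ -0.82010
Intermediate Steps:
-3244/3748 + g(45, 52)/2135 = -3244/3748 + (45 + 52)/2135 = -3244*1/3748 + 97*(1/2135) = -811/937 + 97/2135 = -1640596/2000495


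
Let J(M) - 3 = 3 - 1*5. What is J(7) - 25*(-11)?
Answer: 276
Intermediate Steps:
J(M) = 1 (J(M) = 3 + (3 - 1*5) = 3 + (3 - 5) = 3 - 2 = 1)
J(7) - 25*(-11) = 1 - 25*(-11) = 1 + 275 = 276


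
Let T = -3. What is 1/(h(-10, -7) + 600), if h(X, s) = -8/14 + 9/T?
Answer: 7/4175 ≈ 0.0016766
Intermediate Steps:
h(X, s) = -25/7 (h(X, s) = -8/14 + 9/(-3) = -8*1/14 + 9*(-⅓) = -4/7 - 3 = -25/7)
1/(h(-10, -7) + 600) = 1/(-25/7 + 600) = 1/(4175/7) = 7/4175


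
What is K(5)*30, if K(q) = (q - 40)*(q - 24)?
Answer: 19950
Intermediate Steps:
K(q) = (-40 + q)*(-24 + q)
K(5)*30 = (960 + 5**2 - 64*5)*30 = (960 + 25 - 320)*30 = 665*30 = 19950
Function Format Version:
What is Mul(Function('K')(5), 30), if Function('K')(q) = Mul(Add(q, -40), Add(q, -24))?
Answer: 19950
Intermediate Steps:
Function('K')(q) = Mul(Add(-40, q), Add(-24, q))
Mul(Function('K')(5), 30) = Mul(Add(960, Pow(5, 2), Mul(-64, 5)), 30) = Mul(Add(960, 25, -320), 30) = Mul(665, 30) = 19950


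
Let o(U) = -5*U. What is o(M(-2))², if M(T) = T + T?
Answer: 400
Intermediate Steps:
M(T) = 2*T
o(M(-2))² = (-10*(-2))² = (-5*(-4))² = 20² = 400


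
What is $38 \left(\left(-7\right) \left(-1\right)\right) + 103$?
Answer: $369$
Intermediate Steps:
$38 \left(\left(-7\right) \left(-1\right)\right) + 103 = 38 \cdot 7 + 103 = 266 + 103 = 369$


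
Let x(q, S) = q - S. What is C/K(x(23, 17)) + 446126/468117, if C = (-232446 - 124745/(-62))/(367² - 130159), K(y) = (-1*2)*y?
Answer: 303390052757/58433484720 ≈ 5.1921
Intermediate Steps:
K(y) = -2*y
C = -14286907/280860 (C = (-232446 - 124745*(-1/62))/(134689 - 130159) = (-232446 + 124745/62)/4530 = -14286907/62*1/4530 = -14286907/280860 ≈ -50.868)
C/K(x(23, 17)) + 446126/468117 = -14286907*(-1/(2*(23 - 1*17)))/280860 + 446126/468117 = -14286907*(-1/(2*(23 - 17)))/280860 + 446126*(1/468117) = -14286907/(280860*((-2*6))) + 446126/468117 = -14286907/280860/(-12) + 446126/468117 = -14286907/280860*(-1/12) + 446126/468117 = 14286907/3370320 + 446126/468117 = 303390052757/58433484720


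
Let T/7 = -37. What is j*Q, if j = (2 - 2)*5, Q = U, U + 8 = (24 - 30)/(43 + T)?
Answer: 0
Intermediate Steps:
T = -259 (T = 7*(-37) = -259)
U = -287/36 (U = -8 + (24 - 30)/(43 - 259) = -8 - 6/(-216) = -8 - 6*(-1/216) = -8 + 1/36 = -287/36 ≈ -7.9722)
Q = -287/36 ≈ -7.9722
j = 0 (j = 0*5 = 0)
j*Q = 0*(-287/36) = 0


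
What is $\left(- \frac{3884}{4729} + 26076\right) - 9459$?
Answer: $\frac{78577909}{4729} \approx 16616.0$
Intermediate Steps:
$\left(- \frac{3884}{4729} + 26076\right) - 9459 = \frac{123309520}{4729} - 9459 = \frac{78577909}{4729}$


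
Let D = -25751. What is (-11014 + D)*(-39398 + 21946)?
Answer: 641622780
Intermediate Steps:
(-11014 + D)*(-39398 + 21946) = (-11014 - 25751)*(-39398 + 21946) = -36765*(-17452) = 641622780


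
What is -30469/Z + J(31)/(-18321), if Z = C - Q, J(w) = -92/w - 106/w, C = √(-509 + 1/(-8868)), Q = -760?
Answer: -38876155579864182/970565900441321 + 60938*I*√10007123421/5126670613 ≈ -40.055 + 1.1891*I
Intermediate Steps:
C = I*√10007123421/4434 (C = √(-509 - 1/8868) = √(-4513813/8868) = I*√10007123421/4434 ≈ 22.561*I)
J(w) = -198/w
Z = 760 + I*√10007123421/4434 (Z = I*√10007123421/4434 - 1*(-760) = I*√10007123421/4434 + 760 = 760 + I*√10007123421/4434 ≈ 760.0 + 22.561*I)
-30469/Z + J(31)/(-18321) = -30469/(760 + I*√10007123421/4434) - 198/31/(-18321) = -30469/(760 + I*√10007123421/4434) - 198*1/31*(-1/18321) = -30469/(760 + I*√10007123421/4434) - 198/31*(-1/18321) = -30469/(760 + I*√10007123421/4434) + 66/189317 = 66/189317 - 30469/(760 + I*√10007123421/4434)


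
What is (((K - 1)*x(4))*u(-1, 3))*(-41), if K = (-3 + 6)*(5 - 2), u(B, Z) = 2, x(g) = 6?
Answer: -3936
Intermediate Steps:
K = 9 (K = 3*3 = 9)
(((K - 1)*x(4))*u(-1, 3))*(-41) = (((9 - 1)*6)*2)*(-41) = ((8*6)*2)*(-41) = (48*2)*(-41) = 96*(-41) = -3936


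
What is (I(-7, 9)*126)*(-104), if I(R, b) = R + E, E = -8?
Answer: 196560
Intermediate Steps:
I(R, b) = -8 + R (I(R, b) = R - 8 = -8 + R)
(I(-7, 9)*126)*(-104) = ((-8 - 7)*126)*(-104) = -15*126*(-104) = -1890*(-104) = 196560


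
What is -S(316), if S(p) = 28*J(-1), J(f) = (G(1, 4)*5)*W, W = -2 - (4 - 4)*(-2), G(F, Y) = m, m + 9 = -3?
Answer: -3360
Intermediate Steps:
m = -12 (m = -9 - 3 = -12)
G(F, Y) = -12
W = -2 (W = -2 - 0*(-2) = -2 - 1*0 = -2 + 0 = -2)
J(f) = 120 (J(f) = -12*5*(-2) = -60*(-2) = 120)
S(p) = 3360 (S(p) = 28*120 = 3360)
-S(316) = -1*3360 = -3360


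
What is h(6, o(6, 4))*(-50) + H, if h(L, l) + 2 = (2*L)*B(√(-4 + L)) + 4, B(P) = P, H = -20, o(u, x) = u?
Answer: -120 - 600*√2 ≈ -968.53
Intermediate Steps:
h(L, l) = 2 + 2*L*√(-4 + L) (h(L, l) = -2 + ((2*L)*√(-4 + L) + 4) = -2 + (2*L*√(-4 + L) + 4) = -2 + (4 + 2*L*√(-4 + L)) = 2 + 2*L*√(-4 + L))
h(6, o(6, 4))*(-50) + H = (2 + 2*6*√(-4 + 6))*(-50) - 20 = (2 + 2*6*√2)*(-50) - 20 = (2 + 12*√2)*(-50) - 20 = (-100 - 600*√2) - 20 = -120 - 600*√2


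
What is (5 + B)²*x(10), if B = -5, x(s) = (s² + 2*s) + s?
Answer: 0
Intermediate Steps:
x(s) = s² + 3*s
(5 + B)²*x(10) = (5 - 5)²*(10*(3 + 10)) = 0²*(10*13) = 0*130 = 0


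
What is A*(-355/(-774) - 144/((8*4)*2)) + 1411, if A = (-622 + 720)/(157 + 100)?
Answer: 280537421/198918 ≈ 1410.3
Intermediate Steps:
A = 98/257 ≈ 0.38132
A*(-355/(-774) - 144/((8*4)*2)) + 1411 = 98*(-355/(-774) - 144/((8*4)*2))/257 + 1411 = 98*(-355*(-1/774) - 144/(32*2))/257 + 1411 = 98*(355/774 - 144/64)/257 + 1411 = 98*(355/774 - 144*1/64)/257 + 1411 = 98*(355/774 - 9/4)/257 + 1411 = (98/257)*(-2773/1548) + 1411 = -135877/198918 + 1411 = 280537421/198918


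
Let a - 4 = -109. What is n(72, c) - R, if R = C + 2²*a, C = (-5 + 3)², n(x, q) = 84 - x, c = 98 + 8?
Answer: 428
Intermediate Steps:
a = -105 (a = 4 - 109 = -105)
c = 106
C = 4 (C = (-2)² = 4)
R = -416 (R = 4 + 2²*(-105) = 4 + 4*(-105) = 4 - 420 = -416)
n(72, c) - R = (84 - 1*72) - 1*(-416) = (84 - 72) + 416 = 12 + 416 = 428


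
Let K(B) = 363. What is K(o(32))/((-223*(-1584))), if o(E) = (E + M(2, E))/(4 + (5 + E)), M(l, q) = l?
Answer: 11/10704 ≈ 0.0010277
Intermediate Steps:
o(E) = (2 + E)/(9 + E) (o(E) = (E + 2)/(4 + (5 + E)) = (2 + E)/(9 + E))
K(o(32))/((-223*(-1584))) = 363/((-223*(-1584))) = 363/353232 = 363*(1/353232) = 11/10704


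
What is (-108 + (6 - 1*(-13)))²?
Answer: 7921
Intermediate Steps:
(-108 + (6 - 1*(-13)))² = (-108 + (6 + 13))² = (-108 + 19)² = (-89)² = 7921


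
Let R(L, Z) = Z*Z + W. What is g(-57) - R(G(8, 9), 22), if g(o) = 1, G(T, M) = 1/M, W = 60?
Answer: -543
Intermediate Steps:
R(L, Z) = 60 + Z² (R(L, Z) = Z*Z + 60 = Z² + 60 = 60 + Z²)
g(-57) - R(G(8, 9), 22) = 1 - (60 + 22²) = 1 - (60 + 484) = 1 - 1*544 = 1 - 544 = -543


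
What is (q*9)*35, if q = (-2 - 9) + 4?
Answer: -2205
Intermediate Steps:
q = -7 (q = -11 + 4 = -7)
(q*9)*35 = -7*9*35 = -63*35 = -2205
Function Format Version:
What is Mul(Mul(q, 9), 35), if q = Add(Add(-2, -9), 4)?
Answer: -2205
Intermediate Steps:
q = -7 (q = Add(-11, 4) = -7)
Mul(Mul(q, 9), 35) = Mul(Mul(-7, 9), 35) = Mul(-63, 35) = -2205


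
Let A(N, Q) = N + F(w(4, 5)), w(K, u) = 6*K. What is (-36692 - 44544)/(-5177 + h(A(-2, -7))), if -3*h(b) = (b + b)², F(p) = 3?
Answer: 243708/15535 ≈ 15.688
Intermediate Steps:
A(N, Q) = 3 + N (A(N, Q) = N + 3 = 3 + N)
h(b) = -4*b²/3 (h(b) = -(b + b)²/3 = -4*b²/3)
(-36692 - 44544)/(-5177 + h(A(-2, -7))) = (-36692 - 44544)/(-5177 - 4*(3 - 2)²/3) = -81236/(-5177 - 4/3*1²) = -81236/(-5177 - 4/3*1) = -81236/(-5177 - 4/3) = -81236/(-15535/3) = -81236*(-3/15535) = 243708/15535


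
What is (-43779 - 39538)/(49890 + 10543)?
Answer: -83317/60433 ≈ -1.3787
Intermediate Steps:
(-43779 - 39538)/(49890 + 10543) = -83317/60433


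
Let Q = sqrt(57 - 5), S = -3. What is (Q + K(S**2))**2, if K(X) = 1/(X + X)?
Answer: 16849/324 + 2*sqrt(13)/9 ≈ 52.804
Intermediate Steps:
K(X) = 1/(2*X)
Q = 2*sqrt(13) (Q = sqrt(52) = 2*sqrt(13) ≈ 7.2111)
(Q + K(S**2))**2 = (2*sqrt(13) + 1/(2*((-3)**2)))**2 = (2*sqrt(13) + (1/2)/9)**2 = (2*sqrt(13) + (1/2)*(1/9))**2 = (2*sqrt(13) + 1/18)**2 = (1/18 + 2*sqrt(13))**2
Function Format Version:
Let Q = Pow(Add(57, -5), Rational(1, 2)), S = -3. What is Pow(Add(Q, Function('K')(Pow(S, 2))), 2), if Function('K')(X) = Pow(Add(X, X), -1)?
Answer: Add(Rational(16849, 324), Mul(Rational(2, 9), Pow(13, Rational(1, 2)))) ≈ 52.804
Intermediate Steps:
Function('K')(X) = Mul(Rational(1, 2), Pow(X, -1)) (Function('K')(X) = Pow(Mul(2, X), -1) = Mul(Rational(1, 2), Pow(X, -1)))
Q = Mul(2, Pow(13, Rational(1, 2))) (Q = Pow(52, Rational(1, 2)) = Mul(2, Pow(13, Rational(1, 2))) ≈ 7.2111)
Pow(Add(Q, Function('K')(Pow(S, 2))), 2) = Pow(Add(Mul(2, Pow(13, Rational(1, 2))), Mul(Rational(1, 2), Pow(Pow(-3, 2), -1))), 2) = Pow(Add(Mul(2, Pow(13, Rational(1, 2))), Mul(Rational(1, 2), Pow(9, -1))), 2) = Pow(Add(Mul(2, Pow(13, Rational(1, 2))), Mul(Rational(1, 2), Rational(1, 9))), 2) = Pow(Add(Mul(2, Pow(13, Rational(1, 2))), Rational(1, 18)), 2) = Pow(Add(Rational(1, 18), Mul(2, Pow(13, Rational(1, 2)))), 2)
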